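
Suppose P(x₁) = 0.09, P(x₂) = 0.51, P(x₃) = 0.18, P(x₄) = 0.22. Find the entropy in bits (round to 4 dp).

H = −Σ pᵢ log₂ pᵢ.
−0.09·log₂(0.09) = 0.3127
−0.51·log₂(0.51) = 0.4954
−0.18·log₂(0.18) = 0.4453
−0.22·log₂(0.22) = 0.4806
Sum ≈ 1.7340 → 1.7340 bits.

1.7340 bits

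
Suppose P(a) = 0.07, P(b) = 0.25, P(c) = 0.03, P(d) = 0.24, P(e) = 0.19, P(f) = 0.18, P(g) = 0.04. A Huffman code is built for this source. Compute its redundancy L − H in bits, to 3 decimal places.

Entropy H = −Σ p log₂ p ≈ 2.5007 bits.
Huffman merges: 3/100+1/25→7/100; 7/100+7/100→7/50; 7/50+9/50→8/25; 19/100+6/25→43/100; 1/4+8/25→57/100; 43/100+57/100→1. L = 253/100 ≈ 2.5300.
L − H = 2.5300 − 2.5007 = 0.029 bits.

0.029 bits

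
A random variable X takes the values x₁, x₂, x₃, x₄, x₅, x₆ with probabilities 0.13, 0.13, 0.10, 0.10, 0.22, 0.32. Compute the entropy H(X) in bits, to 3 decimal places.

2.436 bits

H = −Σ pᵢ log₂ pᵢ.
−0.13·log₂(0.13) = 0.3826
−0.13·log₂(0.13) = 0.3826
−0.10·log₂(0.10) = 0.3322
−0.10·log₂(0.10) = 0.3322
−0.22·log₂(0.22) = 0.4806
−0.32·log₂(0.32) = 0.5260
Sum ≈ 2.4363 → 2.436 bits.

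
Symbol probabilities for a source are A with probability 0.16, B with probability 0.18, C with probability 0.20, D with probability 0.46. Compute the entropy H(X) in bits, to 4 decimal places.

1.8480 bits

H = −Σ pᵢ log₂ pᵢ.
−0.16·log₂(0.16) = 0.4230
−0.18·log₂(0.18) = 0.4453
−0.20·log₂(0.20) = 0.4644
−0.46·log₂(0.46) = 0.5153
Sum ≈ 1.8480 → 1.8480 bits.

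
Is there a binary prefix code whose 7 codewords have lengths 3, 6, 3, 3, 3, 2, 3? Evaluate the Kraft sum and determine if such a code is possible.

0.890625; yes

With common denominator 2^6 = 64: Σ 2^(−ℓᵢ) = 8/64 + 1/64 + 8/64 + 8/64 + 8/64 + 16/64 + 8/64 = 57/64 = 0.890625.
Kraft's inequality requires Σ ≤ 1; here Σ = 0.890625 ≤ 1, so such a prefix code exists.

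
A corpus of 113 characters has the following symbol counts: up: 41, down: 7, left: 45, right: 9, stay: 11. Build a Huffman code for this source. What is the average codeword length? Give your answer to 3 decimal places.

1.982 bits/symbol

Probabilities are the counts divided by 113.
Repeatedly combine the two least-probable nodes; the expected code length is the sum of the merged weights.
merge 7/113 + 9/113 → 16/113
merge 11/113 + 16/113 → 27/113
merge 27/113 + 41/113 → 68/113
merge 45/113 + 68/113 → 1
L = 16/113 + 27/113 + 68/113 + 1 = 224/113 ≈ 1.982 bits/symbol.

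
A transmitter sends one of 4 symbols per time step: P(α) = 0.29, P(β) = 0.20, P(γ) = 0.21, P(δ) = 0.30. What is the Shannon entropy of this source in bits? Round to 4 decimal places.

1.9762 bits

H = −Σ pᵢ log₂ pᵢ.
−0.29·log₂(0.29) = 0.5179
−0.20·log₂(0.20) = 0.4644
−0.21·log₂(0.21) = 0.4728
−0.30·log₂(0.30) = 0.5211
Sum ≈ 1.9762 → 1.9762 bits.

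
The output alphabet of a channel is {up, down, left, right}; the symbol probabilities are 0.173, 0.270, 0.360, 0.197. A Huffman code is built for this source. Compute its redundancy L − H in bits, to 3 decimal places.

0.060 bits

Entropy H = −Σ p log₂ p ≈ 1.9402 bits.
Huffman merges: 173/1000+197/1000→37/100; 27/100+9/25→63/100; 37/100+63/100→1. L = 2 ≈ 2.0000.
L − H = 2.0000 − 1.9402 = 0.060 bits.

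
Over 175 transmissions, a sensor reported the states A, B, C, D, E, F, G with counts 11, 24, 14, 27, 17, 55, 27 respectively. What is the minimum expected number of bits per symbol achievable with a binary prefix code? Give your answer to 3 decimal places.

2.674 bits/symbol

Probabilities are the counts divided by 175.
Repeatedly combine the two least-probable nodes; the expected code length is the sum of the merged weights.
merge 11/175 + 2/25 → 1/7
merge 17/175 + 24/175 → 41/175
merge 1/7 + 27/175 → 52/175
merge 27/175 + 41/175 → 68/175
merge 52/175 + 11/35 → 107/175
merge 68/175 + 107/175 → 1
L = 1/7 + 41/175 + 52/175 + 68/175 + 107/175 + 1 = 468/175 ≈ 2.674 bits/symbol.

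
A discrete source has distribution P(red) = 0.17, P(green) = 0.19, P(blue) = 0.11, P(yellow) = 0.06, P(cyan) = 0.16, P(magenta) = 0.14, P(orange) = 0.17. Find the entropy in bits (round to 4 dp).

2.7383 bits

H = −Σ pᵢ log₂ pᵢ.
−0.17·log₂(0.17) = 0.4346
−0.19·log₂(0.19) = 0.4552
−0.11·log₂(0.11) = 0.3503
−0.06·log₂(0.06) = 0.2435
−0.16·log₂(0.16) = 0.4230
−0.14·log₂(0.14) = 0.3971
−0.17·log₂(0.17) = 0.4346
Sum ≈ 2.7383 → 2.7383 bits.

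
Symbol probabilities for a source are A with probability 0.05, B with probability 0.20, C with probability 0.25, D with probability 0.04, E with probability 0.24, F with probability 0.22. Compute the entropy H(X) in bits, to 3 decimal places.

2.341 bits

H = −Σ pᵢ log₂ pᵢ.
−0.05·log₂(0.05) = 0.2161
−0.20·log₂(0.20) = 0.4644
−0.25·log₂(0.25) = 0.5000
−0.04·log₂(0.04) = 0.1858
−0.24·log₂(0.24) = 0.4941
−0.22·log₂(0.22) = 0.4806
Sum ≈ 2.3409 → 2.341 bits.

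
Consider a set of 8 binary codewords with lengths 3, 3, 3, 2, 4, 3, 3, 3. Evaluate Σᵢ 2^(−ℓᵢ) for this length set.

1.0625

With common denominator 2^4 = 16: Σ 2^(−ℓᵢ) = 2/16 + 2/16 + 2/16 + 4/16 + 1/16 + 2/16 + 2/16 + 2/16 = 17/16 = 1.0625.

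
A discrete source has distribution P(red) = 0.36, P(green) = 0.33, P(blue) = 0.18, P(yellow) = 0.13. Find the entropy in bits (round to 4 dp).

H = −Σ pᵢ log₂ pᵢ.
−0.36·log₂(0.36) = 0.5306
−0.33·log₂(0.33) = 0.5278
−0.18·log₂(0.18) = 0.4453
−0.13·log₂(0.13) = 0.3826
Sum ≈ 1.8864 → 1.8864 bits.

1.8864 bits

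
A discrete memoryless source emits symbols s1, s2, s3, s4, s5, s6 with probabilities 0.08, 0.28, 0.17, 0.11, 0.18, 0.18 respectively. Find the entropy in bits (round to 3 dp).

H = −Σ pᵢ log₂ pᵢ.
−0.08·log₂(0.08) = 0.2915
−0.28·log₂(0.28) = 0.5142
−0.17·log₂(0.17) = 0.4346
−0.11·log₂(0.11) = 0.3503
−0.18·log₂(0.18) = 0.4453
−0.18·log₂(0.18) = 0.4453
Sum ≈ 2.4812 → 2.481 bits.

2.481 bits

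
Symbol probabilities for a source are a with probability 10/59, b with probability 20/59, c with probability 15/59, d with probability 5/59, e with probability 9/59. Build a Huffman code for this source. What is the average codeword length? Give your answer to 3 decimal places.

2.237 bits/symbol

Repeatedly combine the two least-probable nodes; the expected code length is the sum of the merged weights.
merge 5/59 + 9/59 → 14/59
merge 10/59 + 14/59 → 24/59
merge 15/59 + 20/59 → 35/59
merge 24/59 + 35/59 → 1
L = 14/59 + 24/59 + 35/59 + 1 = 132/59 ≈ 2.237 bits/symbol.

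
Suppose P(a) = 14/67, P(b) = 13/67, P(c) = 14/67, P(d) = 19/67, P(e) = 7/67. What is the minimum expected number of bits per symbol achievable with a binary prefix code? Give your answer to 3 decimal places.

Repeatedly combine the two least-probable nodes; the expected code length is the sum of the merged weights.
merge 7/67 + 13/67 → 20/67
merge 14/67 + 14/67 → 28/67
merge 19/67 + 20/67 → 39/67
merge 28/67 + 39/67 → 1
L = 20/67 + 28/67 + 39/67 + 1 = 154/67 ≈ 2.299 bits/symbol.

2.299 bits/symbol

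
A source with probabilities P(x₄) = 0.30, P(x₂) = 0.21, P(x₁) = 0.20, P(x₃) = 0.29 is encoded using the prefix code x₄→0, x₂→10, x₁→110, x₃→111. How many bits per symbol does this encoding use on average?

2.19 bits/symbol

L̄ = Σ pᵢ·ℓᵢ = 0.30·1 + 0.21·2 + 0.20·3 + 0.29·3 = 2.19 bits/symbol.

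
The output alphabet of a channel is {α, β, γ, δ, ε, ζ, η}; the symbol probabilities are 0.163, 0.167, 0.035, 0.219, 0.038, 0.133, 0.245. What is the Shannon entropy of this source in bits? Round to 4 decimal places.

2.5704 bits

H = −Σ pᵢ log₂ pᵢ.
−0.163·log₂(0.163) = 0.4266
−0.167·log₂(0.167) = 0.4312
−0.035·log₂(0.035) = 0.1693
−0.219·log₂(0.219) = 0.4798
−0.038·log₂(0.038) = 0.1793
−0.133·log₂(0.133) = 0.3871
−0.245·log₂(0.245) = 0.4971
Sum ≈ 2.5704 → 2.5704 bits.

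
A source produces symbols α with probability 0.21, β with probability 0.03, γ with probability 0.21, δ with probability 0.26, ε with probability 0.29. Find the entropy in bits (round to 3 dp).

H = −Σ pᵢ log₂ pᵢ.
−0.21·log₂(0.21) = 0.4728
−0.03·log₂(0.03) = 0.1518
−0.21·log₂(0.21) = 0.4728
−0.26·log₂(0.26) = 0.5053
−0.29·log₂(0.29) = 0.5179
Sum ≈ 2.1206 → 2.121 bits.

2.121 bits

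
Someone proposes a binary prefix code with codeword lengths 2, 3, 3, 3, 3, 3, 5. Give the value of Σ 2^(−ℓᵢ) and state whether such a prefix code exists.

With common denominator 2^5 = 32: Σ 2^(−ℓᵢ) = 8/32 + 4/32 + 4/32 + 4/32 + 4/32 + 4/32 + 1/32 = 29/32 = 0.90625.
Kraft's inequality requires Σ ≤ 1; here Σ = 0.90625 ≤ 1, so such a prefix code exists.

0.90625; yes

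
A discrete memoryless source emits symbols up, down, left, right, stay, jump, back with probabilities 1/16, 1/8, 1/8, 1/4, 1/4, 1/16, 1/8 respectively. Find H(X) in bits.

2.625 bits

Each probability is a power of 1/2, so log₂(1/p) is an integer.
H = Σ p·log₂(1/p) = 1/16·4 + 1/8·3 + 1/8·3 + 1/4·2 + 1/4·2 + 1/16·4 + 1/8·3 = 2.625 bits.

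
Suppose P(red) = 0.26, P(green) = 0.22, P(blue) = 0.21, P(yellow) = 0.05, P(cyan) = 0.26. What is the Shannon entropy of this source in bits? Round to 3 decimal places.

H = −Σ pᵢ log₂ pᵢ.
−0.26·log₂(0.26) = 0.5053
−0.22·log₂(0.22) = 0.4806
−0.21·log₂(0.21) = 0.4728
−0.05·log₂(0.05) = 0.2161
−0.26·log₂(0.26) = 0.5053
Sum ≈ 2.1801 → 2.180 bits.

2.180 bits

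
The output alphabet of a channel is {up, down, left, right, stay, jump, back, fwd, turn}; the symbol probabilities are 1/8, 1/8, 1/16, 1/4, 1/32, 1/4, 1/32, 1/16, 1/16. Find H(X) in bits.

2.8125 bits

Each probability is a power of 1/2, so log₂(1/p) is an integer.
H = Σ p·log₂(1/p) = 1/8·3 + 1/8·3 + 1/16·4 + 1/4·2 + 1/32·5 + 1/4·2 + 1/32·5 + 1/16·4 + 1/16·4 = 2.8125 bits.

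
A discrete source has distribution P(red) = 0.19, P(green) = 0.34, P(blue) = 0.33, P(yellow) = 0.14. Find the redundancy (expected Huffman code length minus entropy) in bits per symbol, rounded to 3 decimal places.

Entropy H = −Σ p log₂ p ≈ 1.9093 bits.
Huffman merges: 7/50+19/100→33/100; 33/100+33/100→33/50; 17/50+33/50→1. L = 199/100 ≈ 1.9900.
L − H = 1.9900 − 1.9093 = 0.081 bits.

0.081 bits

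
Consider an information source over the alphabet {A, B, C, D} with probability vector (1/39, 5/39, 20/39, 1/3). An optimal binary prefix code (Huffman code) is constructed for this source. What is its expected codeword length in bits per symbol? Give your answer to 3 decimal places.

1.641 bits/symbol

Repeatedly combine the two least-probable nodes; the expected code length is the sum of the merged weights.
merge 1/39 + 5/39 → 2/13
merge 2/13 + 1/3 → 19/39
merge 19/39 + 20/39 → 1
L = 2/13 + 19/39 + 1 = 64/39 ≈ 1.641 bits/symbol.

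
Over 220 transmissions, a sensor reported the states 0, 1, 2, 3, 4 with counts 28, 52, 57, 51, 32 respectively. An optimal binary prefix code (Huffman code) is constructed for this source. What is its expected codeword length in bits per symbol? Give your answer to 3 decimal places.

Probabilities are the counts divided by 220.
Repeatedly combine the two least-probable nodes; the expected code length is the sum of the merged weights.
merge 7/55 + 8/55 → 3/11
merge 51/220 + 13/55 → 103/220
merge 57/220 + 3/11 → 117/220
merge 103/220 + 117/220 → 1
L = 3/11 + 103/220 + 117/220 + 1 = 25/11 ≈ 2.273 bits/symbol.

2.273 bits/symbol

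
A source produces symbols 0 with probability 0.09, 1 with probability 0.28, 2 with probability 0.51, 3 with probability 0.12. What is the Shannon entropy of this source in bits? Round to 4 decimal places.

1.6894 bits

H = −Σ pᵢ log₂ pᵢ.
−0.09·log₂(0.09) = 0.3127
−0.28·log₂(0.28) = 0.5142
−0.51·log₂(0.51) = 0.4954
−0.12·log₂(0.12) = 0.3671
Sum ≈ 1.6894 → 1.6894 bits.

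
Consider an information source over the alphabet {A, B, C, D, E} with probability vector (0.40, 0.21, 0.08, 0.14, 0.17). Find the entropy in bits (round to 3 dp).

H = −Σ pᵢ log₂ pᵢ.
−0.40·log₂(0.40) = 0.5288
−0.21·log₂(0.21) = 0.4728
−0.08·log₂(0.08) = 0.2915
−0.14·log₂(0.14) = 0.3971
−0.17·log₂(0.17) = 0.4346
Sum ≈ 2.1248 → 2.125 bits.

2.125 bits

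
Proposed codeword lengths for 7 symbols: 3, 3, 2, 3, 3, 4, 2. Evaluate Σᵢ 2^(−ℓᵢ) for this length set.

With common denominator 2^4 = 16: Σ 2^(−ℓᵢ) = 2/16 + 2/16 + 4/16 + 2/16 + 2/16 + 1/16 + 4/16 = 17/16 = 1.0625.

1.0625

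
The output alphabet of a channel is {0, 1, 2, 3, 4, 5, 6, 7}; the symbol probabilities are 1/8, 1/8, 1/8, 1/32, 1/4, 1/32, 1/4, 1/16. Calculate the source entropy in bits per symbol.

Each probability is a power of 1/2, so log₂(1/p) is an integer.
H = Σ p·log₂(1/p) = 1/8·3 + 1/8·3 + 1/8·3 + 1/32·5 + 1/4·2 + 1/32·5 + 1/4·2 + 1/16·4 = 2.6875 bits.

2.6875 bits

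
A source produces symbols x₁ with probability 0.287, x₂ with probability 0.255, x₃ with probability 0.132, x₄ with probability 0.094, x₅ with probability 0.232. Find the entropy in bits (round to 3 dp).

H = −Σ pᵢ log₂ pᵢ.
−0.287·log₂(0.287) = 0.5169
−0.255·log₂(0.255) = 0.5027
−0.132·log₂(0.132) = 0.3856
−0.094·log₂(0.094) = 0.3207
−0.232·log₂(0.232) = 0.4890
Sum ≈ 2.2149 → 2.215 bits.

2.215 bits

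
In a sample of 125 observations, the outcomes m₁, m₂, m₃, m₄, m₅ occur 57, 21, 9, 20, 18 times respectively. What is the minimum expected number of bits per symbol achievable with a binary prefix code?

Probabilities are the counts divided by 125.
Repeatedly combine the two least-probable nodes; the expected code length is the sum of the merged weights.
merge 9/125 + 18/125 → 27/125
merge 4/25 + 21/125 → 41/125
merge 27/125 + 41/125 → 68/125
merge 57/125 + 68/125 → 1
L = 27/125 + 41/125 + 68/125 + 1 = 261/125 = 2.088 bits/symbol.

2.088 bits/symbol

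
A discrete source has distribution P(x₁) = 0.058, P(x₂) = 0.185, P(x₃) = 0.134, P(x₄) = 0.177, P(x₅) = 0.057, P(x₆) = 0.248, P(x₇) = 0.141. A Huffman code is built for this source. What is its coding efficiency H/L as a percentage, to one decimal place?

Entropy H = −Σ p log₂ p ≈ 2.6523 bits.
Huffman merges: 57/1000+29/500→23/200; 23/200+67/500→249/1000; 141/1000+177/1000→159/500; 37/200+31/125→433/1000; 249/1000+159/500→567/1000; 433/1000+567/1000→1. L = 1341/500 ≈ 2.6820.
Efficiency = H/L = 2.6523/2.6820 = 98.9%.

98.9%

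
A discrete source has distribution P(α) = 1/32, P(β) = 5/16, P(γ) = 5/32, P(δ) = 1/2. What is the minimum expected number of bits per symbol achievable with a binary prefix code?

Repeatedly combine the two least-probable nodes; the expected code length is the sum of the merged weights.
merge 1/32 + 5/32 → 3/16
merge 3/16 + 5/16 → 1/2
merge 1/2 + 1/2 → 1
L = 3/16 + 1/2 + 1 = 27/16 = 1.6875 bits/symbol.

1.6875 bits/symbol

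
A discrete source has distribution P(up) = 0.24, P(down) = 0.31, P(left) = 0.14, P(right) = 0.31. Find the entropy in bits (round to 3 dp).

H = −Σ pᵢ log₂ pᵢ.
−0.24·log₂(0.24) = 0.4941
−0.31·log₂(0.31) = 0.5238
−0.14·log₂(0.14) = 0.3971
−0.31·log₂(0.31) = 0.5238
Sum ≈ 1.9388 → 1.939 bits.

1.939 bits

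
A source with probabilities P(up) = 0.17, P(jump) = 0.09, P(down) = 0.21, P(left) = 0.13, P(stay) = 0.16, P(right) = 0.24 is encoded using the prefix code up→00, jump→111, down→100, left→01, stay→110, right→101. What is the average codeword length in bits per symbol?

L̄ = Σ pᵢ·ℓᵢ = 0.17·2 + 0.09·3 + 0.21·3 + 0.13·2 + 0.16·3 + 0.24·3 = 2.7 bits/symbol.

2.7 bits/symbol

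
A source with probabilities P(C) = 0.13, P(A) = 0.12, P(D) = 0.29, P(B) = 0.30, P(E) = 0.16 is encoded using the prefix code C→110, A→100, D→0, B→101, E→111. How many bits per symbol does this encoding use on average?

L̄ = Σ pᵢ·ℓᵢ = 0.13·3 + 0.12·3 + 0.29·1 + 0.30·3 + 0.16·3 = 2.42 bits/symbol.

2.42 bits/symbol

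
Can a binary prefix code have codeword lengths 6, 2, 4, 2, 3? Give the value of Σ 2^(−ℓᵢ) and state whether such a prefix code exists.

0.703125; yes

With common denominator 2^6 = 64: Σ 2^(−ℓᵢ) = 1/64 + 16/64 + 4/64 + 16/64 + 8/64 = 45/64 = 0.703125.
Kraft's inequality requires Σ ≤ 1; here Σ = 0.703125 ≤ 1, so such a prefix code exists.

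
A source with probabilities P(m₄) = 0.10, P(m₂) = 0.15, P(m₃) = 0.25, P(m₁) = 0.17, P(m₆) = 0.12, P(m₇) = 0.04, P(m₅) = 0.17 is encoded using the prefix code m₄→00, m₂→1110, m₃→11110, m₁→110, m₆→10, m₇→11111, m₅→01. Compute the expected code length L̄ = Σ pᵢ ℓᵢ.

L̄ = Σ pᵢ·ℓᵢ = 0.10·2 + 0.15·4 + 0.25·5 + 0.17·3 + 0.12·2 + 0.04·5 + 0.17·2 = 3.34 bits/symbol.

3.34 bits/symbol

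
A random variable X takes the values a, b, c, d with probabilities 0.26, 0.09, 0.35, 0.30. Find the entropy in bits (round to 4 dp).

H = −Σ pᵢ log₂ pᵢ.
−0.26·log₂(0.26) = 0.5053
−0.09·log₂(0.09) = 0.3127
−0.35·log₂(0.35) = 0.5301
−0.30·log₂(0.30) = 0.5211
Sum ≈ 1.8691 → 1.8691 bits.

1.8691 bits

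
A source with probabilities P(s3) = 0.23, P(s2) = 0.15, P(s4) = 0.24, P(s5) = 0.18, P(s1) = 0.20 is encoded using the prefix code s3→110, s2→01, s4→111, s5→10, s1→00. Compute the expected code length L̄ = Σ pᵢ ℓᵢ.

2.47 bits/symbol

L̄ = Σ pᵢ·ℓᵢ = 0.23·3 + 0.15·2 + 0.24·3 + 0.18·2 + 0.20·2 = 2.47 bits/symbol.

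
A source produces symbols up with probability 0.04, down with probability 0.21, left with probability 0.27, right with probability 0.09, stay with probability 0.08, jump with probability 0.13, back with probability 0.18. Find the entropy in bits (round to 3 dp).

H = −Σ pᵢ log₂ pᵢ.
−0.04·log₂(0.04) = 0.1858
−0.21·log₂(0.21) = 0.4728
−0.27·log₂(0.27) = 0.5100
−0.09·log₂(0.09) = 0.3127
−0.08·log₂(0.08) = 0.2915
−0.13·log₂(0.13) = 0.3826
−0.18·log₂(0.18) = 0.4453
Sum ≈ 2.6007 → 2.601 bits.

2.601 bits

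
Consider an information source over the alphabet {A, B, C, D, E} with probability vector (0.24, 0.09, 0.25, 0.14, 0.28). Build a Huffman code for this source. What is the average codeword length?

2.23 bits/symbol

Repeatedly combine the two least-probable nodes; the expected code length is the sum of the merged weights.
merge 9/100 + 7/50 → 23/100
merge 23/100 + 6/25 → 47/100
merge 1/4 + 7/25 → 53/100
merge 47/100 + 53/100 → 1
L = 23/100 + 47/100 + 53/100 + 1 = 223/100 = 2.23 bits/symbol.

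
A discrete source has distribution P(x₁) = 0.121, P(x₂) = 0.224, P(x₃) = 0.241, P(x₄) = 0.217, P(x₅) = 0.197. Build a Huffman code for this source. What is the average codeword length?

2.318 bits/symbol

Repeatedly combine the two least-probable nodes; the expected code length is the sum of the merged weights.
merge 121/1000 + 197/1000 → 159/500
merge 217/1000 + 28/125 → 441/1000
merge 241/1000 + 159/500 → 559/1000
merge 441/1000 + 559/1000 → 1
L = 159/500 + 441/1000 + 559/1000 + 1 = 1159/500 = 2.318 bits/symbol.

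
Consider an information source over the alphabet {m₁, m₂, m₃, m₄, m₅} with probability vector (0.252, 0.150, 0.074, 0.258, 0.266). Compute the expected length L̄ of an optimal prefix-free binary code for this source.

2.224 bits/symbol

Repeatedly combine the two least-probable nodes; the expected code length is the sum of the merged weights.
merge 37/500 + 3/20 → 28/125
merge 28/125 + 63/250 → 119/250
merge 129/500 + 133/500 → 131/250
merge 119/250 + 131/250 → 1
L = 28/125 + 119/250 + 131/250 + 1 = 278/125 = 2.224 bits/symbol.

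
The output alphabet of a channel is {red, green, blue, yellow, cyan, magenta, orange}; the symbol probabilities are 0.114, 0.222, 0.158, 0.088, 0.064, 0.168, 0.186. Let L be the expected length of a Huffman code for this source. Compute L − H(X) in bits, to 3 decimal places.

Entropy H = −Σ p log₂ p ≈ 2.7059 bits.
Huffman merges: 8/125+11/125→19/125; 57/500+19/125→133/500; 79/500+21/125→163/500; 93/500+111/500→51/125; 133/500+163/500→74/125; 51/125+74/125→1. L = 343/125 ≈ 2.7440.
L − H = 2.7440 − 2.7059 = 0.038 bits.

0.038 bits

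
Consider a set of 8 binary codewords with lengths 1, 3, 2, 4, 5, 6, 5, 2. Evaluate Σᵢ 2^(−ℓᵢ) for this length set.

With common denominator 2^6 = 64: Σ 2^(−ℓᵢ) = 32/64 + 8/64 + 16/64 + 4/64 + 2/64 + 1/64 + 2/64 + 16/64 = 81/64 = 1.265625.

1.265625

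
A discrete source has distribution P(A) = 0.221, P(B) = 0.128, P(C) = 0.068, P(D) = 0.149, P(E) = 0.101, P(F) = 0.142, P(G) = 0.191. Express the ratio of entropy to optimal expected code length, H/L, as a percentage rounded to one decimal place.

Entropy H = −Σ p log₂ p ≈ 2.7240 bits.
Huffman merges: 17/250+101/1000→169/1000; 16/125+71/500→27/100; 149/1000+169/1000→159/500; 191/1000+221/1000→103/250; 27/100+159/500→147/250; 103/250+147/250→1. L = 2757/1000 ≈ 2.7570.
Efficiency = H/L = 2.7240/2.7570 = 98.8%.

98.8%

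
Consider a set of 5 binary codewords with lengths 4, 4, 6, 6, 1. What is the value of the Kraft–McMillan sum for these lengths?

With common denominator 2^6 = 64: Σ 2^(−ℓᵢ) = 4/64 + 4/64 + 1/64 + 1/64 + 32/64 = 42/64 = 0.65625.

0.65625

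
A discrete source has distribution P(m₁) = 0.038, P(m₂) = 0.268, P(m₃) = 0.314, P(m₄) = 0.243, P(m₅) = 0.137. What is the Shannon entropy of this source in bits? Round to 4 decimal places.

2.1020 bits

H = −Σ pᵢ log₂ pᵢ.
−0.038·log₂(0.038) = 0.1793
−0.268·log₂(0.268) = 0.5091
−0.314·log₂(0.314) = 0.5247
−0.243·log₂(0.243) = 0.4960
−0.137·log₂(0.137) = 0.3929
Sum ≈ 2.1020 → 2.1020 bits.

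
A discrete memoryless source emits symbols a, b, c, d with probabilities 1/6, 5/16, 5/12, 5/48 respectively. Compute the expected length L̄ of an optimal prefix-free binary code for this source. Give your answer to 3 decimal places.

Repeatedly combine the two least-probable nodes; the expected code length is the sum of the merged weights.
merge 5/48 + 1/6 → 13/48
merge 13/48 + 5/16 → 7/12
merge 5/12 + 7/12 → 1
L = 13/48 + 7/12 + 1 = 89/48 ≈ 1.854 bits/symbol.

1.854 bits/symbol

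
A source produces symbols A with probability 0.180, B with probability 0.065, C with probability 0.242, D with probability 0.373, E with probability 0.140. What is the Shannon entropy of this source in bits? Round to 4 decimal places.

2.1248 bits

H = −Σ pᵢ log₂ pᵢ.
−0.180·log₂(0.180) = 0.4453
−0.065·log₂(0.065) = 0.2563
−0.242·log₂(0.242) = 0.4954
−0.373·log₂(0.373) = 0.5307
−0.140·log₂(0.140) = 0.3971
Sum ≈ 2.1248 → 2.1248 bits.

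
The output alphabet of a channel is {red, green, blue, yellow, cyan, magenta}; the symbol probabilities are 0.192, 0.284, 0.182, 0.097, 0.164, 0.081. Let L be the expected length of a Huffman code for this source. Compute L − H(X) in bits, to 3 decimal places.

Entropy H = −Σ p log₂ p ≈ 2.4682 bits.
Huffman merges: 81/1000+97/1000→89/500; 41/250+89/500→171/500; 91/500+24/125→187/500; 71/250+171/500→313/500; 187/500+313/500→1. L = 63/25 ≈ 2.5200.
L − H = 2.5200 − 2.4682 = 0.052 bits.

0.052 bits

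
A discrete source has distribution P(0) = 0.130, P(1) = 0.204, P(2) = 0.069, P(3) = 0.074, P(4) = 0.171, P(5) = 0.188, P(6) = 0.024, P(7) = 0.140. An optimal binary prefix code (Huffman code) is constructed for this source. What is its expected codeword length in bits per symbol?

Repeatedly combine the two least-probable nodes; the expected code length is the sum of the merged weights.
merge 3/125 + 69/1000 → 93/1000
merge 37/500 + 93/1000 → 167/1000
merge 13/100 + 7/50 → 27/100
merge 167/1000 + 171/1000 → 169/500
merge 47/250 + 51/250 → 49/125
merge 27/100 + 169/500 → 76/125
merge 49/125 + 76/125 → 1
L = 93/1000 + 167/1000 + 27/100 + 169/500 + 49/125 + 76/125 + 1 = 717/250 = 2.868 bits/symbol.

2.868 bits/symbol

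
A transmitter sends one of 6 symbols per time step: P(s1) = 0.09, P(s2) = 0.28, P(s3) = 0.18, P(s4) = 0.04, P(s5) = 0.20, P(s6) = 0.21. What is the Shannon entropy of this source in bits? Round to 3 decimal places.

H = −Σ pᵢ log₂ pᵢ.
−0.09·log₂(0.09) = 0.3127
−0.28·log₂(0.28) = 0.5142
−0.18·log₂(0.18) = 0.4453
−0.04·log₂(0.04) = 0.1858
−0.20·log₂(0.20) = 0.4644
−0.21·log₂(0.21) = 0.4728
Sum ≈ 2.3951 → 2.395 bits.

2.395 bits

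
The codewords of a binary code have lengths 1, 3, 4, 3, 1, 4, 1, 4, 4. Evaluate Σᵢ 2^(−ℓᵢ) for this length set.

With common denominator 2^4 = 16: Σ 2^(−ℓᵢ) = 8/16 + 2/16 + 1/16 + 2/16 + 8/16 + 1/16 + 8/16 + 1/16 + 1/16 = 32/16 = 2.

2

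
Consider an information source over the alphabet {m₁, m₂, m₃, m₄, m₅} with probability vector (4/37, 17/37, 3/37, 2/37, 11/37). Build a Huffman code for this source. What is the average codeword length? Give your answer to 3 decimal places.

1.919 bits/symbol

Repeatedly combine the two least-probable nodes; the expected code length is the sum of the merged weights.
merge 2/37 + 3/37 → 5/37
merge 4/37 + 5/37 → 9/37
merge 9/37 + 11/37 → 20/37
merge 17/37 + 20/37 → 1
L = 5/37 + 9/37 + 20/37 + 1 = 71/37 ≈ 1.919 bits/symbol.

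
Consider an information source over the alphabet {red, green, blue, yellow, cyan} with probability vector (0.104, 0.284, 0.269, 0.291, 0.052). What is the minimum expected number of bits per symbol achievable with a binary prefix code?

Repeatedly combine the two least-probable nodes; the expected code length is the sum of the merged weights.
merge 13/250 + 13/125 → 39/250
merge 39/250 + 269/1000 → 17/40
merge 71/250 + 291/1000 → 23/40
merge 17/40 + 23/40 → 1
L = 39/250 + 17/40 + 23/40 + 1 = 539/250 = 2.156 bits/symbol.

2.156 bits/symbol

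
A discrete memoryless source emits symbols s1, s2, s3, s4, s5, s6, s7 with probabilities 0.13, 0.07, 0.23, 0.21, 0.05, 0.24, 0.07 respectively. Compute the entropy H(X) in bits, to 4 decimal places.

2.5905 bits

H = −Σ pᵢ log₂ pᵢ.
−0.13·log₂(0.13) = 0.3826
−0.07·log₂(0.07) = 0.2686
−0.23·log₂(0.23) = 0.4877
−0.21·log₂(0.21) = 0.4728
−0.05·log₂(0.05) = 0.2161
−0.24·log₂(0.24) = 0.4941
−0.07·log₂(0.07) = 0.2686
Sum ≈ 2.5905 → 2.5905 bits.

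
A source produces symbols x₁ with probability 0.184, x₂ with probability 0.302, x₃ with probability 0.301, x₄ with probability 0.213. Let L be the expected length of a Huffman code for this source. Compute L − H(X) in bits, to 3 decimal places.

0.032 bits

Entropy H = −Σ p log₂ p ≈ 1.9676 bits.
Huffman merges: 23/125+213/1000→397/1000; 301/1000+151/500→603/1000; 397/1000+603/1000→1. L = 2 ≈ 2.0000.
L − H = 2.0000 − 1.9676 = 0.032 bits.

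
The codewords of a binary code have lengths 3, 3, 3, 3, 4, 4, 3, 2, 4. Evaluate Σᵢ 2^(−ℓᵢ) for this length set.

1.0625

With common denominator 2^4 = 16: Σ 2^(−ℓᵢ) = 2/16 + 2/16 + 2/16 + 2/16 + 1/16 + 1/16 + 2/16 + 4/16 + 1/16 = 17/16 = 1.0625.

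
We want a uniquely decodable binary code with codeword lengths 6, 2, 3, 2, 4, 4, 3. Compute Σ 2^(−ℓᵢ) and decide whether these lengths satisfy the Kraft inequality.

With common denominator 2^6 = 64: Σ 2^(−ℓᵢ) = 1/64 + 16/64 + 8/64 + 16/64 + 4/64 + 4/64 + 8/64 = 57/64 = 0.890625.
Kraft's inequality requires Σ ≤ 1; here Σ = 0.890625 ≤ 1, so such a prefix code exists.

0.890625; yes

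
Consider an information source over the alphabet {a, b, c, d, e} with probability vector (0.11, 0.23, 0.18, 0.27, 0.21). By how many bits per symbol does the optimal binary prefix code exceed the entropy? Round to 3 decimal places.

0.024 bits

Entropy H = −Σ p log₂ p ≈ 2.2661 bits.
Huffman merges: 11/100+9/50→29/100; 21/100+23/100→11/25; 27/100+29/100→14/25; 11/25+14/25→1. L = 229/100 ≈ 2.2900.
L − H = 2.2900 − 2.2661 = 0.024 bits.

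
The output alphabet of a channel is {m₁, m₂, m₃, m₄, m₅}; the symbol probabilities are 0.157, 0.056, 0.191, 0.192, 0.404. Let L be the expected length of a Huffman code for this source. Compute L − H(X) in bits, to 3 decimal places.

Entropy H = −Σ p log₂ p ≈ 2.0938 bits.
Huffman merges: 7/125+157/1000→213/1000; 191/1000+24/125→383/1000; 213/1000+383/1000→149/250; 101/250+149/250→1. L = 274/125 ≈ 2.1920.
L − H = 2.1920 − 2.0938 = 0.098 bits.

0.098 bits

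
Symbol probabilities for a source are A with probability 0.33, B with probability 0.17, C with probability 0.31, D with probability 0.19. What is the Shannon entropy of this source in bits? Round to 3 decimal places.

1.941 bits

H = −Σ pᵢ log₂ pᵢ.
−0.33·log₂(0.33) = 0.5278
−0.17·log₂(0.17) = 0.4346
−0.31·log₂(0.31) = 0.5238
−0.19·log₂(0.19) = 0.4552
Sum ≈ 1.9414 → 1.941 bits.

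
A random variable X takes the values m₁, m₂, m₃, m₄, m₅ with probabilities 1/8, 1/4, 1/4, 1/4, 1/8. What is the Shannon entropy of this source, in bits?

Each probability is a power of 1/2, so log₂(1/p) is an integer.
H = Σ p·log₂(1/p) = 1/8·3 + 1/4·2 + 1/4·2 + 1/4·2 + 1/8·3 = 2.25 bits.

2.25 bits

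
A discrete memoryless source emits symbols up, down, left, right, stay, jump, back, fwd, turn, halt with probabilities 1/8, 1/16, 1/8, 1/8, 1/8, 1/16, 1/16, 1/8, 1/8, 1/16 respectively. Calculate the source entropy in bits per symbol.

Each probability is a power of 1/2, so log₂(1/p) is an integer.
H = Σ p·log₂(1/p) = 1/8·3 + 1/16·4 + 1/8·3 + 1/8·3 + 1/8·3 + 1/16·4 + 1/16·4 + 1/8·3 + 1/8·3 + 1/16·4 = 3.25 bits.

3.25 bits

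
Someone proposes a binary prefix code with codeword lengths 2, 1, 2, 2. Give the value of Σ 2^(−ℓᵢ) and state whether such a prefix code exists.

With common denominator 2^2 = 4: Σ 2^(−ℓᵢ) = 1/4 + 2/4 + 1/4 + 1/4 = 5/4 = 1.25.
Kraft's inequality requires Σ ≤ 1; here Σ = 1.25 > 1, so no such prefix code exists.

1.25; no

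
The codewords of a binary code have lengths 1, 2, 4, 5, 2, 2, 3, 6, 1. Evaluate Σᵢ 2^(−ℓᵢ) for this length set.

1.984375

With common denominator 2^6 = 64: Σ 2^(−ℓᵢ) = 32/64 + 16/64 + 4/64 + 2/64 + 16/64 + 16/64 + 8/64 + 1/64 + 32/64 = 127/64 = 1.984375.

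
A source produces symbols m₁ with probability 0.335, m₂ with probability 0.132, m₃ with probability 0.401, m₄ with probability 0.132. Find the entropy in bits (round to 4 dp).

1.8284 bits

H = −Σ pᵢ log₂ pᵢ.
−0.335·log₂(0.335) = 0.5286
−0.132·log₂(0.132) = 0.3856
−0.401·log₂(0.401) = 0.5286
−0.132·log₂(0.132) = 0.3856
Sum ≈ 1.8284 → 1.8284 bits.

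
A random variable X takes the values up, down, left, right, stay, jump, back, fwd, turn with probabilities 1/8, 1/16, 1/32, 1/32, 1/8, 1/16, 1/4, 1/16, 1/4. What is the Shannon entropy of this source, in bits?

2.8125 bits

Each probability is a power of 1/2, so log₂(1/p) is an integer.
H = Σ p·log₂(1/p) = 1/8·3 + 1/16·4 + 1/32·5 + 1/32·5 + 1/8·3 + 1/16·4 + 1/4·2 + 1/16·4 + 1/4·2 = 2.8125 bits.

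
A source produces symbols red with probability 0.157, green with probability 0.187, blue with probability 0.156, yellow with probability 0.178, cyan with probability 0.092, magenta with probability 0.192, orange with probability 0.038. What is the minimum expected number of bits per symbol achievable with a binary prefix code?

Repeatedly combine the two least-probable nodes; the expected code length is the sum of the merged weights.
merge 19/500 + 23/250 → 13/100
merge 13/100 + 39/250 → 143/500
merge 157/1000 + 89/500 → 67/200
merge 187/1000 + 24/125 → 379/1000
merge 143/500 + 67/200 → 621/1000
merge 379/1000 + 621/1000 → 1
L = 13/100 + 143/500 + 67/200 + 379/1000 + 621/1000 + 1 = 2751/1000 = 2.751 bits/symbol.

2.751 bits/symbol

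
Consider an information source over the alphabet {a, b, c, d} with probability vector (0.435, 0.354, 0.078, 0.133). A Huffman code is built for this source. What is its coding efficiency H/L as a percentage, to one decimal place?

Entropy H = −Σ p log₂ p ≈ 1.7269 bits.
Huffman merges: 39/500+133/1000→211/1000; 211/1000+177/500→113/200; 87/200+113/200→1. L = 222/125 ≈ 1.7760.
Efficiency = H/L = 1.7269/1.7760 = 97.2%.

97.2%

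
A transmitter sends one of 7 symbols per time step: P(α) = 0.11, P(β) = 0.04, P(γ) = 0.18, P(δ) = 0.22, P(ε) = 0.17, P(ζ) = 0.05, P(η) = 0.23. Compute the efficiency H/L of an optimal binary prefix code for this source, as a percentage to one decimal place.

98.5%

Entropy H = −Σ p log₂ p ≈ 2.6003 bits.
Huffman merges: 1/25+1/20→9/100; 9/100+11/100→1/5; 17/100+9/50→7/20; 1/5+11/50→21/50; 23/100+7/20→29/50; 21/50+29/50→1. L = 66/25 ≈ 2.6400.
Efficiency = H/L = 2.6003/2.6400 = 98.5%.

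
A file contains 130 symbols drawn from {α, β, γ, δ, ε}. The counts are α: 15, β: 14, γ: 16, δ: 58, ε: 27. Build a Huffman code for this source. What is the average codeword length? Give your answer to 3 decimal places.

2.108 bits/symbol

Probabilities are the counts divided by 130.
Repeatedly combine the two least-probable nodes; the expected code length is the sum of the merged weights.
merge 7/65 + 3/26 → 29/130
merge 8/65 + 27/130 → 43/130
merge 29/130 + 43/130 → 36/65
merge 29/65 + 36/65 → 1
L = 29/130 + 43/130 + 36/65 + 1 = 137/65 ≈ 2.108 bits/symbol.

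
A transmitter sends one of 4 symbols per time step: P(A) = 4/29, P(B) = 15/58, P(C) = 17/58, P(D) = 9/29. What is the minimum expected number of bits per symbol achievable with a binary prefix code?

Repeatedly combine the two least-probable nodes; the expected code length is the sum of the merged weights.
merge 4/29 + 15/58 → 23/58
merge 17/58 + 9/29 → 35/58
merge 23/58 + 35/58 → 1
L = 23/58 + 35/58 + 1 = 2 bits/symbol.

2 bits/symbol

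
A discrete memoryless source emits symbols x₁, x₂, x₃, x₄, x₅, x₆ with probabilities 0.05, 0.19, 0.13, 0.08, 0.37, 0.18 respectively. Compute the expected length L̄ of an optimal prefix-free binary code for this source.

Repeatedly combine the two least-probable nodes; the expected code length is the sum of the merged weights.
merge 1/20 + 2/25 → 13/100
merge 13/100 + 13/100 → 13/50
merge 9/50 + 19/100 → 37/100
merge 13/50 + 37/100 → 63/100
merge 37/100 + 63/100 → 1
L = 13/100 + 13/50 + 37/100 + 63/100 + 1 = 239/100 = 2.39 bits/symbol.

2.39 bits/symbol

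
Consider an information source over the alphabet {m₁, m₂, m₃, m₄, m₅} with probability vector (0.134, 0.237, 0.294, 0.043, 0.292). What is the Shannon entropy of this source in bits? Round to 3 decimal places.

2.114 bits

H = −Σ pᵢ log₂ pᵢ.
−0.134·log₂(0.134) = 0.3886
−0.237·log₂(0.237) = 0.4923
−0.294·log₂(0.294) = 0.5192
−0.043·log₂(0.043) = 0.1952
−0.292·log₂(0.292) = 0.5186
Sum ≈ 2.1138 → 2.114 bits.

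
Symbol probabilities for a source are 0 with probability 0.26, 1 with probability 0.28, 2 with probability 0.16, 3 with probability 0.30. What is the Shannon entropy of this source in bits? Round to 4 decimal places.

H = −Σ pᵢ log₂ pᵢ.
−0.26·log₂(0.26) = 0.5053
−0.28·log₂(0.28) = 0.5142
−0.16·log₂(0.16) = 0.4230
−0.30·log₂(0.30) = 0.5211
Sum ≈ 1.9636 → 1.9636 bits.

1.9636 bits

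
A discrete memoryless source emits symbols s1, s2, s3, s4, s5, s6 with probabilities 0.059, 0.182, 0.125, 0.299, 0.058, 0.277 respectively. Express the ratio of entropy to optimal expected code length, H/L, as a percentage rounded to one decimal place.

99.0%

Entropy H = −Σ p log₂ p ≈ 2.3353 bits.
Huffman merges: 29/500+59/1000→117/1000; 117/1000+1/8→121/500; 91/500+121/500→53/125; 277/1000+299/1000→72/125; 53/125+72/125→1. L = 2359/1000 ≈ 2.3590.
Efficiency = H/L = 2.3353/2.3590 = 99.0%.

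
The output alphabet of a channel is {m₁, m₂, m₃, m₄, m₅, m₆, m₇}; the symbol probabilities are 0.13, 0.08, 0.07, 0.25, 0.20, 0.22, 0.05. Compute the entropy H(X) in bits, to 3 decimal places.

2.604 bits

H = −Σ pᵢ log₂ pᵢ.
−0.13·log₂(0.13) = 0.3826
−0.08·log₂(0.08) = 0.2915
−0.07·log₂(0.07) = 0.2686
−0.25·log₂(0.25) = 0.5000
−0.20·log₂(0.20) = 0.4644
−0.22·log₂(0.22) = 0.4806
−0.05·log₂(0.05) = 0.2161
Sum ≈ 2.6038 → 2.604 bits.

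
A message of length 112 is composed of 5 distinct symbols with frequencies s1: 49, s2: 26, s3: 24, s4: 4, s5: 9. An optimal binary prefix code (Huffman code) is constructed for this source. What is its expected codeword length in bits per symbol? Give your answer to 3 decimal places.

Probabilities are the counts divided by 112.
Repeatedly combine the two least-probable nodes; the expected code length is the sum of the merged weights.
merge 1/28 + 9/112 → 13/112
merge 13/112 + 3/14 → 37/112
merge 13/56 + 37/112 → 9/16
merge 7/16 + 9/16 → 1
L = 13/112 + 37/112 + 9/16 + 1 = 225/112 ≈ 2.009 bits/symbol.

2.009 bits/symbol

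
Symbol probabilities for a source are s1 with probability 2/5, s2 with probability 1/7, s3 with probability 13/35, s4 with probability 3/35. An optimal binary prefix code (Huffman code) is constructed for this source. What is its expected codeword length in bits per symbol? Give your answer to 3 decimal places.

1.829 bits/symbol

Repeatedly combine the two least-probable nodes; the expected code length is the sum of the merged weights.
merge 3/35 + 1/7 → 8/35
merge 8/35 + 13/35 → 3/5
merge 2/5 + 3/5 → 1
L = 8/35 + 3/5 + 1 = 64/35 ≈ 1.829 bits/symbol.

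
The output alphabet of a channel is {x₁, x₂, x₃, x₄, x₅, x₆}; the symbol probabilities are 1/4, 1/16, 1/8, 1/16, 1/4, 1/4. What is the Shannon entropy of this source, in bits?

2.375 bits

Each probability is a power of 1/2, so log₂(1/p) is an integer.
H = Σ p·log₂(1/p) = 1/4·2 + 1/16·4 + 1/8·3 + 1/16·4 + 1/4·2 + 1/4·2 = 2.375 bits.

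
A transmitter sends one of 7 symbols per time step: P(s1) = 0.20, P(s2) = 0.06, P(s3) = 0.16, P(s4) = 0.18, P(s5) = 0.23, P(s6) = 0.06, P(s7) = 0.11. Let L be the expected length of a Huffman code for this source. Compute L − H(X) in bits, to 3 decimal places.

0.032 bits

Entropy H = −Σ p log₂ p ≈ 2.6577 bits.
Huffman merges: 3/50+3/50→3/25; 11/100+3/25→23/100; 4/25+9/50→17/50; 1/5+23/100→43/100; 23/100+17/50→57/100; 43/100+57/100→1. L = 269/100 ≈ 2.6900.
L − H = 2.6900 − 2.6577 = 0.032 bits.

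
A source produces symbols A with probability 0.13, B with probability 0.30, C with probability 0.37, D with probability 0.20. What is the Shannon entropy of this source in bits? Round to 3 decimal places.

1.899 bits

H = −Σ pᵢ log₂ pᵢ.
−0.13·log₂(0.13) = 0.3826
−0.30·log₂(0.30) = 0.5211
−0.37·log₂(0.37) = 0.5307
−0.20·log₂(0.20) = 0.4644
Sum ≈ 1.8988 → 1.899 bits.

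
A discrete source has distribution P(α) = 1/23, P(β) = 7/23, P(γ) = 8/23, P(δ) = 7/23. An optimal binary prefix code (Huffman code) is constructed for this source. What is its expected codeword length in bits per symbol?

Repeatedly combine the two least-probable nodes; the expected code length is the sum of the merged weights.
merge 1/23 + 7/23 → 8/23
merge 7/23 + 8/23 → 15/23
merge 8/23 + 15/23 → 1
L = 8/23 + 15/23 + 1 = 2 bits/symbol.

2 bits/symbol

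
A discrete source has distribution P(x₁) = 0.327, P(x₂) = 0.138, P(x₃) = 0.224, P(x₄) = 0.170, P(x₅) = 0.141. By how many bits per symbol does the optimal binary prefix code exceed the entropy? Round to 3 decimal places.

Entropy H = −Σ p log₂ p ≈ 2.2382 bits.
Huffman merges: 69/500+141/1000→279/1000; 17/100+28/125→197/500; 279/1000+327/1000→303/500; 197/500+303/500→1. L = 2279/1000 ≈ 2.2790.
L − H = 2.2790 − 2.2382 = 0.041 bits.

0.041 bits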